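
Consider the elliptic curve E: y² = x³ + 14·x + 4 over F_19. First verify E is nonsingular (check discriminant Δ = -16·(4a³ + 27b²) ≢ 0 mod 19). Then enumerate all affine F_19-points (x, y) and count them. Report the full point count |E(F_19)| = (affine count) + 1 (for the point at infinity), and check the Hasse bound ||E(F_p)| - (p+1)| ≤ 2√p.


Affine points = {(0, 2), (0, 17), (1, 0), (3, 4), (3, 15), (5, 3), (5, 16), (6, 0), (8, 1), (8, 18), (9, 2), (9, 17), (10, 2), (10, 17), (11, 8), (11, 11), (12, 0), (15, 6), (15, 13), (16, 7), (16, 12), (17, 5), (17, 14)}; affine count = 23; |E(F_19)| = 24.

Discriminant check: Δ ∝ 4a³ + 27b² = 4·14³ + 27·4² = 4·2744 + 27·16 ≡ 8 (mod 19). Nonzero ⇒ E is nonsingular.
For each x ∈ F_19, compute rhs = x³ + 14·x + 4 mod 19, then count y ∈ F_19 with y² ≡ rhs.
  x = 0: rhs = 4, matching y values: 2, 17 (2 points).
  x = 1: rhs = 0, matching y values: 0 (1 points).
  x = 2: rhs = 2, matching y values: none (0 points).
  x = 3: rhs = 16, matching y values: 4, 15 (2 points).
  x = 4: rhs = 10, matching y values: none (0 points).
  x = 5: rhs = 9, matching y values: 3, 16 (2 points).
  x = 6: rhs = 0, matching y values: 0 (1 points).
  x = 7: rhs = 8, matching y values: none (0 points).
  x = 8: rhs = 1, matching y values: 1, 18 (2 points).
  x = 9: rhs = 4, matching y values: 2, 17 (2 points).
  x = 10: rhs = 4, matching y values: 2, 17 (2 points).
  x = 11: rhs = 7, matching y values: 8, 11 (2 points).
  x = 12: rhs = 0, matching y values: 0 (1 points).
  x = 13: rhs = 8, matching y values: none (0 points).
  x = 14: rhs = 18, matching y values: none (0 points).
  x = 15: rhs = 17, matching y values: 6, 13 (2 points).
  x = 16: rhs = 11, matching y values: 7, 12 (2 points).
  x = 17: rhs = 6, matching y values: 5, 14 (2 points).
  x = 18: rhs = 8, matching y values: none (0 points).
Total affine count: 23.
Full point count |E(F_19)| = 23 + 1 = 24.
Hasse bound: |24 − (19+1)| = |4| = 4 ≤ 2√19 ≈ 8.7178 ✓.


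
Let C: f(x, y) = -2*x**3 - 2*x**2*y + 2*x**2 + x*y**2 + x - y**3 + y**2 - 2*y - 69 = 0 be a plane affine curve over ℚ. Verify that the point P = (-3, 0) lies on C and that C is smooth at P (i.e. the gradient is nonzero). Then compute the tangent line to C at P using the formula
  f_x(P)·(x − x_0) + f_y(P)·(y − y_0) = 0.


Tangent line at P: -65*x - 20*y - 195 = 0.

Step 1: f(-3, 0) = 0, so P lies on C.
Step 2: partial derivatives
  f_x(x, y) = -6*x**2 - 4*x*y + 4*x + y**2 + 1, f_y(x, y) = -2*x**2 + 2*x*y - 3*y**2 + 2*y - 2.
  f_x(P) = -65, f_y(P) = -20 (gradient nonzero, so P is smooth).
Step 3: tangent line at P: -65·(x − -3) + -20·(y − 0) = 0.
Expanding: -65*x - 20*y - 195 = 0.


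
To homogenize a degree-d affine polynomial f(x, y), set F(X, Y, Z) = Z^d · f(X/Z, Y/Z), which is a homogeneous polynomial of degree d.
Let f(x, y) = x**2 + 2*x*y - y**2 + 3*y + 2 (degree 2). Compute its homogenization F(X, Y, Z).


F(X, Y, Z) = X**2 + 2*X*Y - Y**2 + 3*Y*Z + 2*Z**2

deg(f) = 2.
Substitute x = X/Z, y = Y/Z into f, then multiply by Z^2.
  monomial 1·x^2·y^0 ↦ 1·X^2·Y^0·Z^0.
  monomial 2·x^1·y^1 ↦ 2·X^1·Y^1·Z^0.
  monomial -1·x^0·y^2 ↦ -1·X^0·Y^2·Z^0.
  monomial 3·x^0·y^1 ↦ 3·X^0·Y^1·Z^1.
  monomial 2·x^0·y^0 ↦ 2·X^0·Y^0·Z^2.
Collecting: F(X, Y, Z) = X**2 + 2*X*Y - Y**2 + 3*Y*Z + 2*Z**2.


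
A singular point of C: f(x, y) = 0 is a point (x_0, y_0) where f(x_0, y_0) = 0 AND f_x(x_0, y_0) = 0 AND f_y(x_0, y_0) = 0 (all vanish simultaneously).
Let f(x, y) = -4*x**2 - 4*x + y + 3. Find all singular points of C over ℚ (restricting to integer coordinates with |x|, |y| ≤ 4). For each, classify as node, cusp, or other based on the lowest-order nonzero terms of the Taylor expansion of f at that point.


No singular points in the scanned grid; C is smooth there.

Compute partial derivatives:
  f_x = -8*x - 4.
  f_y = 1.
f_y = 1 is a nonzero constant, so f_y never vanishes: no point (x, y) can satisfy f = f_x = f_y = 0. In particular no (x, y) ∈ {−4, ..., 4}² is singular; the curve is smooth.


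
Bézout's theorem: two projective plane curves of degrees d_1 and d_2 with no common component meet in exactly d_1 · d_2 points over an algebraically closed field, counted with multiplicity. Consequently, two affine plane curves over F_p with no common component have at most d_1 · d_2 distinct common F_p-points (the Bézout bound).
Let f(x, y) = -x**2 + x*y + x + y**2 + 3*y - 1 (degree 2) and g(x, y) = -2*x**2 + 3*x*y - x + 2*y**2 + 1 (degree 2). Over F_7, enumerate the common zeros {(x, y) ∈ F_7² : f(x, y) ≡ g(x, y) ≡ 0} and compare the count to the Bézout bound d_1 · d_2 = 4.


Common zeros: ∅; count = 0; Bézout bound = 4.

deg(f) = 2, deg(g) = 2, so Bézout bound = 4.
Scan x ∈ F_7. For each x, list the y ∈ F_7 with f(x, y) ≡ 0 and those with g(x, y) ≡ 0 (mod 7); the common zeros in that column are the intersection.
  x = 0: f ≡ 0 at y ∈ ∅; g ≡ 0 at y ∈ ∅; common: ∅.
  x = 1: f ≡ 0 at y ∈ ∅; g ≡ 0 at y ∈ {4, 5}; common: ∅.
  x = 2: f ≡ 0 at y ∈ {3, 6}; g ≡ 0 at y ∈ ∅; common: ∅.
  x = 3: f ≡ 0 at y ∈ {0, 1}; g ≡ 0 at y ∈ ∅; common: ∅.
  x = 4: f ≡ 0 at y ∈ ∅; g ≡ 0 at y ∈ {0, 1}; common: ∅.
  x = 5: f ≡ 0 at y ∈ {0, 6}; g ≡ 0 at y ∈ ∅; common: ∅.
  x = 6: f ≡ 0 at y ∈ {1, 4}; g ≡ 0 at y ∈ {0, 5}; common: ∅.
Collecting: common zeros = ∅, so the count is 0.
Comparison with the Bézout bound: 0 ≤ 4 = deg(f)·deg(g), as expected for curves with no common component (the affine F_7-count falls short of the bound because intersections may lie at infinity, over extension fields, or carry multiplicity).


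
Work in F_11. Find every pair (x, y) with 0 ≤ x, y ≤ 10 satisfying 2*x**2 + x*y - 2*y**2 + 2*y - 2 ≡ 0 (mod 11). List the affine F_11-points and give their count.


Affine F_11-points: {(1, 0), (1, 7), (2, 3), (2, 10), (4, 4), (4, 10), (5, 4), (5, 5), (9, 5), (9, 6), (10, 0), (10, 6)}; count = 12.

For each of the 121 pairs (x, y) ∈ F_11², evaluate f(x, y) mod 11. Record the zeros.
  x = 0: [0↦9, 1↦9, 2↦5, 3↦8, 4↦7, 5↦2, 6↦4, 7↦2, 8↦7, 9↦8, 10↦5]  zeros at y ∈ ∅
  x = 1: [0↦0, 1↦1, 2↦9, 3↦2, 4↦2, 5↦9, 6↦1, 7↦0, 8↦6, 9↦8, 10↦6]  zeros at y ∈ {0, 7}
  x = 2: [0↦6, 1↦8, 2↦6, 3↦0, 4↦1, 5↦9, 6↦2, 7↦2, 8↦9, 9↦1, 10↦0]  zeros at y ∈ {3, 10}
  x = 3: [0↦5, 1↦8, 2↦7, 3↦2, 4↦4, 5↦2, 6↦7, 7↦8, 8↦5, 9↦9, 10↦9]  zeros at y ∈ ∅
  x = 4: [0↦8, 1↦1, 2↦1, 3↦8, 4↦0, 5↦10, 6↦5, 7↦7, 8↦5, 9↦10, 10↦0]  zeros at y ∈ {4, 10}
  x = 5: [0↦4, 1↦9, 2↦10, 3↦7, 4↦0, 5↦0, 6↦7, 7↦10, 8↦9, 9↦4, 10↦6]  zeros at y ∈ {4, 5}
  x = 6: [0↦4, 1↦10, 2↦1, 3↦10, 4↦4, 5↦5, 6↦2, 7↦6, 8↦6, 9↦2, 10↦5]  zeros at y ∈ ∅
  x = 7: [0↦8, 1↦4, 2↦7, 3↦6, 4↦1, 5↦3, 6↦1, 7↦6, 8↦7, 9↦4, 10↦8]  zeros at y ∈ ∅
  x = 8: [0↦5, 1↦2, 2↦6, 3↦6, 4↦2, 5↦5, 6↦4, 7↦10, 8↦1, 9↦10, 10↦4]  zeros at y ∈ ∅
  x = 9: [0↦6, 1↦4, 2↦9, 3↦10, 4↦7, 5↦0, 6↦0, 7↦7, 8↦10, 9↦9, 10↦4]  zeros at y ∈ {5, 6}
  x = 10: [0↦0, 1↦10, 2↦5, 3↦7, 4↦5, 5↦10, 6↦0, 7↦8, 8↦1, 9↦1, 10↦8]  zeros at y ∈ {0, 6}
Collecting zeros: affine points = {(1, 0), (1, 7), (2, 3), (2, 10), (4, 4), (4, 10), (5, 4), (5, 5), (9, 5), (9, 6), (10, 0), (10, 6)}.
Total count |C(F_11)_aff| = 12.


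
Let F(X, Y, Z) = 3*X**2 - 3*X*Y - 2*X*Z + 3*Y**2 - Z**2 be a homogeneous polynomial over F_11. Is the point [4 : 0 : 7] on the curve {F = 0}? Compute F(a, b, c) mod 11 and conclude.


F(4,0,7) ≡ 9 (mod 11); P is NOT on the curve.

Evaluate F(4, 0, 7) term-by-term (mod 11).
  3*X**2 ↦ 3·16·1·1 = 48
  -3*X*Y ↦ -3·4·0·1 = 0
  -2*X*Z ↦ -2·4·1·7 = -56
  3*Y**2 ↦ 3·1·0·1 = 0
  -Z**2 ↦ -1·1·1·49 = -49
Sum: F(4, 0, 7) = (48) + (0) + (-56) + (0) + (-49) = -57.
Reducing mod 11: -57 ≡ 9 (mod 11).
Since F(a, b, c) ≡ 9 ≠ 0 (mod 11), P does NOT lie on the curve.


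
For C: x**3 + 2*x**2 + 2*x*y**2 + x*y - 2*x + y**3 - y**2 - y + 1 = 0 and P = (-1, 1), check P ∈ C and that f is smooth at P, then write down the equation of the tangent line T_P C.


Tangent line at P: 5 - 5*y = 0.

Step 1: f(-1, 1) = 0, so P lies on C.
Step 2: partial derivatives
  f_x(x, y) = 3*x**2 + 4*x + 2*y**2 + y - 2, f_y(x, y) = 4*x*y + x + 3*y**2 - 2*y - 1.
  f_x(P) = 0, f_y(P) = -5 (gradient nonzero, so P is smooth).
Step 3: tangent line at P: 0·(x − -1) + -5·(y − 1) = 0.
Expanding: 5 - 5*y = 0.


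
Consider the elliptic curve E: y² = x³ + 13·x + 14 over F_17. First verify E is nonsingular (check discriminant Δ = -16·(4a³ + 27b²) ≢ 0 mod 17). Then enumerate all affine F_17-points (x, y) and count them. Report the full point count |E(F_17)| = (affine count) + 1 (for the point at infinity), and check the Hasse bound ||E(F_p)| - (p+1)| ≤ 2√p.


Affine points = {(5, 0), (6, 6), (6, 11), (8, 1), (8, 16), (11, 3), (11, 14), (13, 0), (14, 4), (14, 13), (16, 0)}; affine count = 11; |E(F_17)| = 12.

Discriminant check: Δ ∝ 4a³ + 27b² = 4·13³ + 27·14² = 4·2197 + 27·196 ≡ 4 (mod 17). Nonzero ⇒ E is nonsingular.
For each x ∈ F_17, compute rhs = x³ + 13·x + 14 mod 17, then count y ∈ F_17 with y² ≡ rhs.
  x = 0: rhs = 14, matching y values: none (0 points).
  x = 1: rhs = 11, matching y values: none (0 points).
  x = 2: rhs = 14, matching y values: none (0 points).
  x = 3: rhs = 12, matching y values: none (0 points).
  x = 4: rhs = 11, matching y values: none (0 points).
  x = 5: rhs = 0, matching y values: 0 (1 points).
  x = 6: rhs = 2, matching y values: 6, 11 (2 points).
  x = 7: rhs = 6, matching y values: none (0 points).
  x = 8: rhs = 1, matching y values: 1, 16 (2 points).
  x = 9: rhs = 10, matching y values: none (0 points).
  x = 10: rhs = 5, matching y values: none (0 points).
  x = 11: rhs = 9, matching y values: 3, 14 (2 points).
  x = 12: rhs = 11, matching y values: none (0 points).
  x = 13: rhs = 0, matching y values: 0 (1 points).
  x = 14: rhs = 16, matching y values: 4, 13 (2 points).
  x = 15: rhs = 14, matching y values: none (0 points).
  x = 16: rhs = 0, matching y values: 0 (1 points).
Total affine count: 11.
Full point count |E(F_17)| = 11 + 1 = 12.
Hasse bound: |12 − (17+1)| = |-6| = 6 ≤ 2√17 ≈ 8.2462 ✓.


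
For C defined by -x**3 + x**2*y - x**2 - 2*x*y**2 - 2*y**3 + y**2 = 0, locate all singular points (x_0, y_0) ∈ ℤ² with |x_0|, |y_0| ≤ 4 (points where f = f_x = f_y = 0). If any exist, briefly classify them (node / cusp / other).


Singular points: {(0, 0)}; classification: node.

Compute partial derivatives:
  f_x = -3*x**2 + 2*x*y - 2*x - 2*y**2.
  f_y = x**2 - 4*x*y - 6*y**2 + 2*y.
Scan x_0 ∈ {−4, ..., 4}. For each x_0, f_y(x_0, y) is a polynomial in y; find its integer roots y ∈ {−4, ..., 4}, then test f_x and f at those candidates.
  x = -4: f_y(-4, y) = -6*y**2 + 18*y + 16; no integer root y with |y| ≤ 4.
  x = -3: f_y(-3, y) = -6*y**2 + 14*y + 9; no integer root y with |y| ≤ 4.
  x = -2: f_y(-2, y) = -6*y**2 + 10*y + 4; vanishes at y ∈ {2}. (-2, 2): f_x = -24 ≠ 0.
  x = -1: f_y(-1, y) = -6*y**2 + 6*y + 1; no integer root y with |y| ≤ 4.
  x = 0: f_y(0, y) = -6*y**2 + 2*y; vanishes at y ∈ {0}. (0, 0): f_x = 0, f = 0 — SINGULAR.
  x = 1: f_y(1, y) = -6*y**2 - 2*y + 1; no integer root y with |y| ≤ 4.
  x = 2: f_y(2, y) = -6*y**2 - 6*y + 4; no integer root y with |y| ≤ 4.
  x = 3: f_y(3, y) = -6*y**2 - 10*y + 9; no integer root y with |y| ≤ 4.
  x = 4: f_y(4, y) = -6*y**2 - 14*y + 16; no integer root y with |y| ≤ 4.
Only singular point on the grid: (0, 0).
Classify: substitute x = 0 + u, y = 0 + v and expand: f = -u**3 + u**2*v - u**2 - 2*u*v**2 - 2*v**3 + v**2.
No constant or linear terms (consistent with a singular point). Quadratic part: -u**2 + v**2. Cubic part: -u**3 + u**2*v - 2*u*v**2 - 2*v**3.
The quadratic part v**2 - u**2 = (v − u)(v + u) splits into two distinct linear factors, so there are two distinct tangent lines y − 0 = ±(x − 0) — this is a node (ordinary double point).
Classification: node.


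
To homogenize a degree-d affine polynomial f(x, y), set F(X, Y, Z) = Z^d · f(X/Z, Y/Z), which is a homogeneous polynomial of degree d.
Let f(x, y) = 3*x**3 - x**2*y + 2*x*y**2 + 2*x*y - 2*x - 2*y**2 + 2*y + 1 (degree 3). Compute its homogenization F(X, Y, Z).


F(X, Y, Z) = 3*X**3 - X**2*Y + 2*X*Y**2 + 2*X*Y*Z - 2*X*Z**2 - 2*Y**2*Z + 2*Y*Z**2 + Z**3

deg(f) = 3.
Substitute x = X/Z, y = Y/Z into f, then multiply by Z^3.
  monomial 3·x^3·y^0 ↦ 3·X^3·Y^0·Z^0.
  monomial -1·x^2·y^1 ↦ -1·X^2·Y^1·Z^0.
  monomial 2·x^1·y^2 ↦ 2·X^1·Y^2·Z^0.
  monomial 2·x^1·y^1 ↦ 2·X^1·Y^1·Z^1.
  monomial -2·x^1·y^0 ↦ -2·X^1·Y^0·Z^2.
  monomial -2·x^0·y^2 ↦ -2·X^0·Y^2·Z^1.
  monomial 2·x^0·y^1 ↦ 2·X^0·Y^1·Z^2.
  monomial 1·x^0·y^0 ↦ 1·X^0·Y^0·Z^3.
Collecting: F(X, Y, Z) = 3*X**3 - X**2*Y + 2*X*Y**2 + 2*X*Y*Z - 2*X*Z**2 - 2*Y**2*Z + 2*Y*Z**2 + Z**3.


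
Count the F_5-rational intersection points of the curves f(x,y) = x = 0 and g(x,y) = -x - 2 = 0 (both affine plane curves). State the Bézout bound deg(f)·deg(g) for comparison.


Common zeros: ∅; count = 0; Bézout bound = 1.

deg(f) = 1, deg(g) = 1, so Bézout bound = 1.
Scan x ∈ F_5. For each x, list the y ∈ F_5 with f(x, y) ≡ 0 and those with g(x, y) ≡ 0 (mod 5); the common zeros in that column are the intersection.
  x = 0: f ≡ 0 at y ∈ {0, 1, 2, 3, 4}; g ≡ 0 at y ∈ ∅; common: ∅.
  x = 1: f ≡ 0 at y ∈ ∅; g ≡ 0 at y ∈ ∅; common: ∅.
  x = 2: f ≡ 0 at y ∈ ∅; g ≡ 0 at y ∈ ∅; common: ∅.
  x = 3: f ≡ 0 at y ∈ ∅; g ≡ 0 at y ∈ {0, 1, 2, 3, 4}; common: ∅.
  x = 4: f ≡ 0 at y ∈ ∅; g ≡ 0 at y ∈ ∅; common: ∅.
Collecting: common zeros = ∅, so the count is 0.
Comparison with the Bézout bound: 0 ≤ 1 = deg(f)·deg(g), as expected for curves with no common component (the affine F_5-count falls short of the bound because intersections may lie at infinity, over extension fields, or carry multiplicity).


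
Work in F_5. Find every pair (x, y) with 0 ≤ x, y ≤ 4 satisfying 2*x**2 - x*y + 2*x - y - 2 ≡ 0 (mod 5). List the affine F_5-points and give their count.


Affine F_5-points: {(0, 3), (1, 1), (2, 0), (3, 3)}; count = 4.

For each of the 25 pairs (x, y) ∈ F_5², evaluate f(x, y) mod 5. Record the zeros.
  x = 0: [0↦3, 1↦2, 2↦1, 3↦0, 4↦4]  zeros at y ∈ {3}
  x = 1: [0↦2, 1↦0, 2↦3, 3↦1, 4↦4]  zeros at y ∈ {1}
  x = 2: [0↦0, 1↦2, 2↦4, 3↦1, 4↦3]  zeros at y ∈ {0}
  x = 3: [0↦2, 1↦3, 2↦4, 3↦0, 4↦1]  zeros at y ∈ {3}
  x = 4: [0↦3, 1↦3, 2↦3, 3↦3, 4↦3]  zeros at y ∈ ∅
Collecting zeros: affine points = {(0, 3), (1, 1), (2, 0), (3, 3)}.
Total count |C(F_5)_aff| = 4.


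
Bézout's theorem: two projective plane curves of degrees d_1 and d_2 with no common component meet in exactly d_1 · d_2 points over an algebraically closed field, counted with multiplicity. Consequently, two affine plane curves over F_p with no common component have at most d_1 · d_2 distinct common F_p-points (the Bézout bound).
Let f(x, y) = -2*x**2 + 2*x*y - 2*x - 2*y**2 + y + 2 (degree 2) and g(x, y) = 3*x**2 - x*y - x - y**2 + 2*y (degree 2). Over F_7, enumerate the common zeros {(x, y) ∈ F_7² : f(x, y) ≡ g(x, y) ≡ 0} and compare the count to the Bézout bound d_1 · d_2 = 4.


Common zeros: {(1, 6)}; count = 1; Bézout bound = 4.

deg(f) = 2, deg(g) = 2, so Bézout bound = 4.
Scan x ∈ F_7. For each x, list the y ∈ F_7 with f(x, y) ≡ 0 and those with g(x, y) ≡ 0 (mod 7); the common zeros in that column are the intersection.
  x = 0: f ≡ 0 at y ∈ ∅; g ≡ 0 at y ∈ {0, 2}; common: ∅.
  x = 1: f ≡ 0 at y ∈ {6}; g ≡ 0 at y ∈ {2, 6}; common: {6}.
  x = 2: f ≡ 0 at y ∈ {1, 5}; g ≡ 0 at y ∈ ∅; common: ∅.
  x = 3: f ≡ 0 at y ∈ ∅; g ≡ 0 at y ∈ ∅; common: ∅.
  x = 4: f ≡ 0 at y ∈ {2, 6}; g ≡ 0 at y ∈ ∅; common: ∅.
  x = 5: f ≡ 0 at y ∈ {1}; g ≡ 0 at y ∈ {0, 4}; common: ∅.
  x = 6: f ≡ 0 at y ∈ ∅; g ≡ 0 at y ∈ {4, 6}; common: ∅.
Collecting: common zeros = {(1, 6)}, so the count is 1.
Comparison with the Bézout bound: 1 ≤ 4 = deg(f)·deg(g), as expected for curves with no common component (the affine F_7-count falls short of the bound because intersections may lie at infinity, over extension fields, or carry multiplicity).


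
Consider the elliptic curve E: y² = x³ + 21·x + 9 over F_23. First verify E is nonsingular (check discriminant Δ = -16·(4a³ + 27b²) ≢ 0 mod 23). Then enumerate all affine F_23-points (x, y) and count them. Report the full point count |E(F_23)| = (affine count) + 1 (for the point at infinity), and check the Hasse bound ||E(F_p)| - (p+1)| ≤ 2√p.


Affine points = {(0, 3), (0, 20), (1, 10), (1, 13), (2, 6), (2, 17), (5, 3), (5, 20), (6, 11), (6, 12), (7, 4), (7, 19), (10, 0), (13, 8), (13, 15), (16, 5), (16, 18), (17, 9), (17, 14), (18, 3), (18, 20)}; affine count = 21; |E(F_23)| = 22.

Discriminant check: Δ ∝ 4a³ + 27b² = 4·21³ + 27·9² = 4·9261 + 27·81 ≡ 16 (mod 23). Nonzero ⇒ E is nonsingular.
For each x ∈ F_23, compute rhs = x³ + 21·x + 9 mod 23, then count y ∈ F_23 with y² ≡ rhs.
  x = 0: rhs = 9, matching y values: 3, 20 (2 points).
  x = 1: rhs = 8, matching y values: 10, 13 (2 points).
  x = 2: rhs = 13, matching y values: 6, 17 (2 points).
  x = 3: rhs = 7, matching y values: none (0 points).
  x = 4: rhs = 19, matching y values: none (0 points).
  x = 5: rhs = 9, matching y values: 3, 20 (2 points).
  x = 6: rhs = 6, matching y values: 11, 12 (2 points).
  x = 7: rhs = 16, matching y values: 4, 19 (2 points).
  x = 8: rhs = 22, matching y values: none (0 points).
  x = 9: rhs = 7, matching y values: none (0 points).
  x = 10: rhs = 0, matching y values: 0 (1 points).
  x = 11: rhs = 7, matching y values: none (0 points).
  x = 12: rhs = 11, matching y values: none (0 points).
  x = 13: rhs = 18, matching y values: 8, 15 (2 points).
  x = 14: rhs = 11, matching y values: none (0 points).
  x = 15: rhs = 19, matching y values: none (0 points).
  x = 16: rhs = 2, matching y values: 5, 18 (2 points).
  x = 17: rhs = 12, matching y values: 9, 14 (2 points).
  x = 18: rhs = 9, matching y values: 3, 20 (2 points).
  x = 19: rhs = 22, matching y values: none (0 points).
  x = 20: rhs = 11, matching y values: none (0 points).
  x = 21: rhs = 5, matching y values: none (0 points).
  x = 22: rhs = 10, matching y values: none (0 points).
Total affine count: 21.
Full point count |E(F_23)| = 21 + 1 = 22.
Hasse bound: |22 − (23+1)| = |-2| = 2 ≤ 2√23 ≈ 9.5917 ✓.


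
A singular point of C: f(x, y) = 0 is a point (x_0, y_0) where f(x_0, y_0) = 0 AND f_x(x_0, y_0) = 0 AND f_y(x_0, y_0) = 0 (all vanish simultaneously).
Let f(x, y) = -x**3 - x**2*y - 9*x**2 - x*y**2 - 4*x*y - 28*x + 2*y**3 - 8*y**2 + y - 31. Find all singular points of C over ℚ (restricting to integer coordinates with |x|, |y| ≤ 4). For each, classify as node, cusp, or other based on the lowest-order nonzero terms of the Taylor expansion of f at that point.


Singular points: {(-3, 1)}; classification: node.

Compute partial derivatives:
  f_x = -3*x**2 - 2*x*y - 18*x - y**2 - 4*y - 28.
  f_y = -x**2 - 2*x*y - 4*x + 6*y**2 - 16*y + 1.
Scan x_0 ∈ {−4, ..., 4}. For each x_0, f_y(x_0, y) is a polynomial in y; find its integer roots y ∈ {−4, ..., 4}, then test f_x and f at those candidates.
  x = -4: f_y(-4, y) = 6*y**2 - 8*y + 1; no integer root y with |y| ≤ 4.
  x = -3: f_y(-3, y) = 6*y**2 - 10*y + 4; vanishes at y ∈ {1}. (-3, 1): f_x = 0, f = 0 — SINGULAR.
  x = -2: f_y(-2, y) = 6*y**2 - 12*y + 5; no integer root y with |y| ≤ 4.
  x = -1: f_y(-1, y) = 6*y**2 - 14*y + 4; vanishes at y ∈ {2}. (-1, 2): f_x = -21 ≠ 0.
  x = 0: f_y(0, y) = 6*y**2 - 16*y + 1; no integer root y with |y| ≤ 4.
  x = 1: f_y(1, y) = 6*y**2 - 18*y - 4; no integer root y with |y| ≤ 4.
  x = 2: f_y(2, y) = 6*y**2 - 20*y - 11; no integer root y with |y| ≤ 4.
  x = 3: f_y(3, y) = 6*y**2 - 22*y - 20; no integer root y with |y| ≤ 4.
  x = 4: f_y(4, y) = 6*y**2 - 24*y - 31; no integer root y with |y| ≤ 4.
Only singular point on the grid: (-3, 1).
Classify: substitute x = -3 + u, y = 1 + v and expand: f = -u**3 - u**2*v - u**2 - u*v**2 + 2*v**3 + v**2.
No constant or linear terms (consistent with a singular point). Quadratic part: -u**2 + v**2. Cubic part: -u**3 - u**2*v - u*v**2 + 2*v**3.
The quadratic part v**2 - u**2 = (v − u)(v + u) splits into two distinct linear factors, so there are two distinct tangent lines y − 1 = ±(x − -3) — this is a node (ordinary double point).
Classification: node.


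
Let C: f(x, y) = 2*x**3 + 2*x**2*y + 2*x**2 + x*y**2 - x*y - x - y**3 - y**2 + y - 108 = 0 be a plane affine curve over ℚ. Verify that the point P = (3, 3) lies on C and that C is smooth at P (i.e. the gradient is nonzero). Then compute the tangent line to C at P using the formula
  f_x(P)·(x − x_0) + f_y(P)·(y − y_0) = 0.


Tangent line at P: 107*x + y - 324 = 0.

Step 1: f(3, 3) = 0, so P lies on C.
Step 2: partial derivatives
  f_x(x, y) = 6*x**2 + 4*x*y + 4*x + y**2 - y - 1, f_y(x, y) = 2*x**2 + 2*x*y - x - 3*y**2 - 2*y + 1.
  f_x(P) = 107, f_y(P) = 1 (gradient nonzero, so P is smooth).
Step 3: tangent line at P: 107·(x − 3) + 1·(y − 3) = 0.
Expanding: 107*x + y - 324 = 0.


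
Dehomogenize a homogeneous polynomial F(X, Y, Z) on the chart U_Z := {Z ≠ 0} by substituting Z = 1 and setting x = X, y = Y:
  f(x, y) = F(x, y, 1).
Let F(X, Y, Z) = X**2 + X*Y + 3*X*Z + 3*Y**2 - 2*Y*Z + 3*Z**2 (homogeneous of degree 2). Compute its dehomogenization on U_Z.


f(x, y) = x**2 + x*y + 3*x + 3*y**2 - 2*y + 3

On U_Z we set Z = 1. Each monomial c·X^i·Y^j·Z^k in F becomes c·x^i·y^j·1^k = c·x^i·y^j.
Substituting Z = 1: F(X, Y, 1) = x**2 + x*y + 3*x + 3*y**2 - 2*y + 3.
Note: deg(f) ≤ deg(F) = 2; strict inequality happens when F is divisible by Z (lost terms).


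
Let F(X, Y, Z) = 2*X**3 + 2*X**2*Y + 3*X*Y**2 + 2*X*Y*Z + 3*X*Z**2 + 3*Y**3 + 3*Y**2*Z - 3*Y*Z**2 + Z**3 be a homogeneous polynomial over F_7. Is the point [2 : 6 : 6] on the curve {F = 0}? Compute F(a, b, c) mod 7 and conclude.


F(2,6,6) ≡ 6 (mod 7); P is NOT on the curve.

Evaluate F(2, 6, 6) term-by-term (mod 7).
  2*X**3 ↦ 2·8·1·1 = 16
  2*X**2*Y ↦ 2·4·6·1 = 48
  3*X*Y**2 ↦ 3·2·36·1 = 216
  2*X*Y*Z ↦ 2·2·6·6 = 144
  3*X*Z**2 ↦ 3·2·1·36 = 216
  3*Y**3 ↦ 3·1·216·1 = 648
  3*Y**2*Z ↦ 3·1·36·6 = 648
  -3*Y*Z**2 ↦ -3·1·6·36 = -648
  Z**3 ↦ 1·1·1·216 = 216
Sum: F(2, 6, 6) = (16) + (48) + (216) + (144) + (216) + (648) + (648) + (-648) + (216) = 1504.
Reducing mod 7: 1504 ≡ 6 (mod 7).
Since F(a, b, c) ≡ 6 ≠ 0 (mod 7), P does NOT lie on the curve.


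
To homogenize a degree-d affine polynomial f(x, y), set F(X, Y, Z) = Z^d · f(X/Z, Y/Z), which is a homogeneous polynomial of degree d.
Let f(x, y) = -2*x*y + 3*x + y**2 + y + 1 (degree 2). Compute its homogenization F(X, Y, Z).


F(X, Y, Z) = -2*X*Y + 3*X*Z + Y**2 + Y*Z + Z**2

deg(f) = 2.
Substitute x = X/Z, y = Y/Z into f, then multiply by Z^2.
  monomial -2·x^1·y^1 ↦ -2·X^1·Y^1·Z^0.
  monomial 3·x^1·y^0 ↦ 3·X^1·Y^0·Z^1.
  monomial 1·x^0·y^2 ↦ 1·X^0·Y^2·Z^0.
  monomial 1·x^0·y^1 ↦ 1·X^0·Y^1·Z^1.
  monomial 1·x^0·y^0 ↦ 1·X^0·Y^0·Z^2.
Collecting: F(X, Y, Z) = -2*X*Y + 3*X*Z + Y**2 + Y*Z + Z**2.


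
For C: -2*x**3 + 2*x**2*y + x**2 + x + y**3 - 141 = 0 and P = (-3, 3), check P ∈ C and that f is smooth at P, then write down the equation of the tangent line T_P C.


Tangent line at P: -95*x + 45*y - 420 = 0.

Step 1: f(-3, 3) = 0, so P lies on C.
Step 2: partial derivatives
  f_x(x, y) = -6*x**2 + 4*x*y + 2*x + 1, f_y(x, y) = 2*x**2 + 3*y**2.
  f_x(P) = -95, f_y(P) = 45 (gradient nonzero, so P is smooth).
Step 3: tangent line at P: -95·(x − -3) + 45·(y − 3) = 0.
Expanding: -95*x + 45*y - 420 = 0.


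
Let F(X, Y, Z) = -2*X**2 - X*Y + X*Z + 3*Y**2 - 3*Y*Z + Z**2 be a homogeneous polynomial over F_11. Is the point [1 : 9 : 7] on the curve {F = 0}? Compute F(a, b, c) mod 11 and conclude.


F(1,9,7) ≡ 0 (mod 11); P is on the curve.

Evaluate F(1, 9, 7) term-by-term (mod 11).
  -2*X**2 ↦ -2·1·1·1 = -2
  -X*Y ↦ -1·1·9·1 = -9
  X*Z ↦ 1·1·1·7 = 7
  3*Y**2 ↦ 3·1·81·1 = 243
  -3*Y*Z ↦ -3·1·9·7 = -189
  Z**2 ↦ 1·1·1·49 = 49
Sum: F(1, 9, 7) = (-2) + (-9) + (7) + (243) + (-189) + (49) = 99.
Reducing mod 11: 99 ≡ 0 (mod 11).
Since F(a, b, c) ≡ 0 (mod 11), P lies on the curve.


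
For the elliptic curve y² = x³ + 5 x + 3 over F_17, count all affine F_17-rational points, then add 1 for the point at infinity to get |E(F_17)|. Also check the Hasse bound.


Affine points = {(1, 3), (1, 14), (2, 2), (2, 15), (4, 6), (4, 11), (5, 0), (10, 4), (10, 13), (13, 2), (13, 15), (15, 6), (15, 11)}; affine count = 13; |E(F_17)| = 14.

Discriminant check: Δ ∝ 4a³ + 27b² = 4·5³ + 27·3² = 4·125 + 27·9 ≡ 12 (mod 17). Nonzero ⇒ E is nonsingular.
For each x ∈ F_17, compute rhs = x³ + 5·x + 3 mod 17, then count y ∈ F_17 with y² ≡ rhs.
  x = 0: rhs = 3, matching y values: none (0 points).
  x = 1: rhs = 9, matching y values: 3, 14 (2 points).
  x = 2: rhs = 4, matching y values: 2, 15 (2 points).
  x = 3: rhs = 11, matching y values: none (0 points).
  x = 4: rhs = 2, matching y values: 6, 11 (2 points).
  x = 5: rhs = 0, matching y values: 0 (1 points).
  x = 6: rhs = 11, matching y values: none (0 points).
  x = 7: rhs = 7, matching y values: none (0 points).
  x = 8: rhs = 11, matching y values: none (0 points).
  x = 9: rhs = 12, matching y values: none (0 points).
  x = 10: rhs = 16, matching y values: 4, 13 (2 points).
  x = 11: rhs = 12, matching y values: none (0 points).
  x = 12: rhs = 6, matching y values: none (0 points).
  x = 13: rhs = 4, matching y values: 2, 15 (2 points).
  x = 14: rhs = 12, matching y values: none (0 points).
  x = 15: rhs = 2, matching y values: 6, 11 (2 points).
  x = 16: rhs = 14, matching y values: none (0 points).
Total affine count: 13.
Full point count |E(F_17)| = 13 + 1 = 14.
Hasse bound: |14 − (17+1)| = |-4| = 4 ≤ 2√17 ≈ 8.2462 ✓.


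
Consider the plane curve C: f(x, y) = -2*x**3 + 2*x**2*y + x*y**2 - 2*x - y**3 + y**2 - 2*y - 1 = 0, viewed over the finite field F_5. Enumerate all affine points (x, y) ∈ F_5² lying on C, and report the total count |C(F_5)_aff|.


Affine F_5-points: {(0, 3), (1, 0), (1, 2), (2, 2), (4, 2)}; count = 5.

For each of the 25 pairs (x, y) ∈ F_5², evaluate f(x, y) mod 5. Record the zeros.
  x = 0: [0↦4, 1↦2, 2↦1, 3↦0, 4↦3]  zeros at y ∈ {3}
  x = 1: [0↦0, 1↦1, 2↦0, 3↦1, 4↦3]  zeros at y ∈ {0, 2}
  x = 2: [0↦4, 1↦2, 2↦0, 3↦2, 4↦2]  zeros at y ∈ {2}
  x = 3: [0↦4, 1↦3, 2↦4, 3↦1, 4↦3]  zeros at y ∈ ∅
  x = 4: [0↦3, 1↦2, 2↦0, 3↦1, 4↦4]  zeros at y ∈ {2}
Collecting zeros: affine points = {(0, 3), (1, 0), (1, 2), (2, 2), (4, 2)}.
Total count |C(F_5)_aff| = 5.


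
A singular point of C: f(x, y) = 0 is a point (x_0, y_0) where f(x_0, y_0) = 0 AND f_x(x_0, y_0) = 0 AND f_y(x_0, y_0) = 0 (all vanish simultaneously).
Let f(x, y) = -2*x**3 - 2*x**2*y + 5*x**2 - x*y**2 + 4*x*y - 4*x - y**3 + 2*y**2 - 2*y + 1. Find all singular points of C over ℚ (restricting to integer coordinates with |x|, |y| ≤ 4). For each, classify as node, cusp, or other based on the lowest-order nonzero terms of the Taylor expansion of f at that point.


Singular points: {(1, 0)}; classification: node.

Compute partial derivatives:
  f_x = -6*x**2 - 4*x*y + 10*x - y**2 + 4*y - 4.
  f_y = -2*x**2 - 2*x*y + 4*x - 3*y**2 + 4*y - 2.
Scan x_0 ∈ {−4, ..., 4}. For each x_0, f_y(x_0, y) is a polynomial in y; find its integer roots y ∈ {−4, ..., 4}, then test f_x and f at those candidates.
  x = -4: f_y(-4, y) = -3*y**2 + 12*y - 50; no integer root y with |y| ≤ 4.
  x = -3: f_y(-3, y) = -3*y**2 + 10*y - 32; no integer root y with |y| ≤ 4.
  x = -2: f_y(-2, y) = -3*y**2 + 8*y - 18; no integer root y with |y| ≤ 4.
  x = -1: f_y(-1, y) = -3*y**2 + 6*y - 8; no integer root y with |y| ≤ 4.
  x = 0: f_y(0, y) = -3*y**2 + 4*y - 2; no integer root y with |y| ≤ 4.
  x = 1: f_y(1, y) = -3*y**2 + 2*y; vanishes at y ∈ {0}. (1, 0): f_x = 0, f = 0 — SINGULAR.
  x = 2: f_y(2, y) = -3*y**2 - 2; no integer root y with |y| ≤ 4.
  x = 3: f_y(3, y) = -3*y**2 - 2*y - 8; no integer root y with |y| ≤ 4.
  x = 4: f_y(4, y) = -3*y**2 - 4*y - 18; no integer root y with |y| ≤ 4.
Only singular point on the grid: (1, 0).
Classify: substitute x = 1 + u, y = 0 + v and expand: f = -2*u**3 - 2*u**2*v - u**2 - u*v**2 - v**3 + v**2.
No constant or linear terms (consistent with a singular point). Quadratic part: -u**2 + v**2. Cubic part: -2*u**3 - 2*u**2*v - u*v**2 - v**3.
The quadratic part v**2 - u**2 = (v − u)(v + u) splits into two distinct linear factors, so there are two distinct tangent lines y − 0 = ±(x − 1) — this is a node (ordinary double point).
Classification: node.


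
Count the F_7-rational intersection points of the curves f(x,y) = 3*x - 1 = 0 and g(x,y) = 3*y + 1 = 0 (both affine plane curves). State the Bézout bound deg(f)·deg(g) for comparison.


Common zeros: {(5, 2)}; count = 1; Bézout bound = 1.

deg(f) = 1, deg(g) = 1, so Bézout bound = 1.
Scan x ∈ F_7. For each x, list the y ∈ F_7 with f(x, y) ≡ 0 and those with g(x, y) ≡ 0 (mod 7); the common zeros in that column are the intersection.
  x = 0: f ≡ 0 at y ∈ ∅; g ≡ 0 at y ∈ {2}; common: ∅.
  x = 1: f ≡ 0 at y ∈ ∅; g ≡ 0 at y ∈ {2}; common: ∅.
  x = 2: f ≡ 0 at y ∈ ∅; g ≡ 0 at y ∈ {2}; common: ∅.
  x = 3: f ≡ 0 at y ∈ ∅; g ≡ 0 at y ∈ {2}; common: ∅.
  x = 4: f ≡ 0 at y ∈ ∅; g ≡ 0 at y ∈ {2}; common: ∅.
  x = 5: f ≡ 0 at y ∈ {0, 1, 2, 3, 4, 5, 6}; g ≡ 0 at y ∈ {2}; common: {2}.
  x = 6: f ≡ 0 at y ∈ ∅; g ≡ 0 at y ∈ {2}; common: ∅.
Collecting: common zeros = {(5, 2)}, so the count is 1.
Comparison with the Bézout bound: 1 ≤ 1 = deg(f)·deg(g), as expected for curves with no common component (the bound is attained).


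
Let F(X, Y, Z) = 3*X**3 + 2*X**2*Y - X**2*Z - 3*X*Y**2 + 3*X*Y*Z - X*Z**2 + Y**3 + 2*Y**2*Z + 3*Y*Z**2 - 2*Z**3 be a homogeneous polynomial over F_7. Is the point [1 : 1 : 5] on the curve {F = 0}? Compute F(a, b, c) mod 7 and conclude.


F(1,1,5) ≡ 5 (mod 7); P is NOT on the curve.

Evaluate F(1, 1, 5) term-by-term (mod 7).
  3*X**3 ↦ 3·1·1·1 = 3
  2*X**2*Y ↦ 2·1·1·1 = 2
  -X**2*Z ↦ -1·1·1·5 = -5
  -3*X*Y**2 ↦ -3·1·1·1 = -3
  3*X*Y*Z ↦ 3·1·1·5 = 15
  -X*Z**2 ↦ -1·1·1·25 = -25
  Y**3 ↦ 1·1·1·1 = 1
  2*Y**2*Z ↦ 2·1·1·5 = 10
  3*Y*Z**2 ↦ 3·1·1·25 = 75
  -2*Z**3 ↦ -2·1·1·125 = -250
Sum: F(1, 1, 5) = (3) + (2) + (-5) + (-3) + (15) + (-25) + (1) + (10) + (75) + (-250) = -177.
Reducing mod 7: -177 ≡ 5 (mod 7).
Since F(a, b, c) ≡ 5 ≠ 0 (mod 7), P does NOT lie on the curve.


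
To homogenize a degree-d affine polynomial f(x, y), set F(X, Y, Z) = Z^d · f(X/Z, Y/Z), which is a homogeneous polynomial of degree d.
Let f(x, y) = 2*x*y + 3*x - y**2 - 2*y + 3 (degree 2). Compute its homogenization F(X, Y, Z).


F(X, Y, Z) = 2*X*Y + 3*X*Z - Y**2 - 2*Y*Z + 3*Z**2

deg(f) = 2.
Substitute x = X/Z, y = Y/Z into f, then multiply by Z^2.
  monomial 2·x^1·y^1 ↦ 2·X^1·Y^1·Z^0.
  monomial 3·x^1·y^0 ↦ 3·X^1·Y^0·Z^1.
  monomial -1·x^0·y^2 ↦ -1·X^0·Y^2·Z^0.
  monomial -2·x^0·y^1 ↦ -2·X^0·Y^1·Z^1.
  monomial 3·x^0·y^0 ↦ 3·X^0·Y^0·Z^2.
Collecting: F(X, Y, Z) = 2*X*Y + 3*X*Z - Y**2 - 2*Y*Z + 3*Z**2.


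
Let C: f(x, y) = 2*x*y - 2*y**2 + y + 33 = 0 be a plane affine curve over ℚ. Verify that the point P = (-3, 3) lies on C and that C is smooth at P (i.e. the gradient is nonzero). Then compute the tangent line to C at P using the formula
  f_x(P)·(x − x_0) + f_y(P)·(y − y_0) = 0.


Tangent line at P: 6*x - 17*y + 69 = 0.

Step 1: f(-3, 3) = 0, so P lies on C.
Step 2: partial derivatives
  f_x(x, y) = 2*y, f_y(x, y) = 2*x - 4*y + 1.
  f_x(P) = 6, f_y(P) = -17 (gradient nonzero, so P is smooth).
Step 3: tangent line at P: 6·(x − -3) + -17·(y − 3) = 0.
Expanding: 6*x - 17*y + 69 = 0.


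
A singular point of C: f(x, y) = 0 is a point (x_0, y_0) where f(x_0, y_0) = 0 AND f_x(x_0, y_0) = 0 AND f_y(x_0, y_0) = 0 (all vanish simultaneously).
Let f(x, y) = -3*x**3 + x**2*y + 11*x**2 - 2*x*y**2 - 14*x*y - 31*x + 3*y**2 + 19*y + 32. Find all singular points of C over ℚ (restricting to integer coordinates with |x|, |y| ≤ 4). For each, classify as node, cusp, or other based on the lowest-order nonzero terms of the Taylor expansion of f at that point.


Singular points: {(1, -3)}; classification: node.

Compute partial derivatives:
  f_x = -9*x**2 + 2*x*y + 22*x - 2*y**2 - 14*y - 31.
  f_y = x**2 - 4*x*y - 14*x + 6*y + 19.
Scan x_0 ∈ {−4, ..., 4}. For each x_0, f_y(x_0, y) is a polynomial in y; find its integer roots y ∈ {−4, ..., 4}, then test f_x and f at those candidates.
  x = -4: f_y(-4, y) = 22*y + 91; no integer root y with |y| ≤ 4.
  x = -3: f_y(-3, y) = 18*y + 70; no integer root y with |y| ≤ 4.
  x = -2: f_y(-2, y) = 14*y + 51; no integer root y with |y| ≤ 4.
  x = -1: f_y(-1, y) = 10*y + 34; no integer root y with |y| ≤ 4.
  x = 0: f_y(0, y) = 6*y + 19; no integer root y with |y| ≤ 4.
  x = 1: f_y(1, y) = 2*y + 6; vanishes at y ∈ {-3}. (1, -3): f_x = 0, f = 0 — SINGULAR.
  x = 2: f_y(2, y) = -2*y - 5; no integer root y with |y| ≤ 4.
  x = 3: f_y(3, y) = -6*y - 14; no integer root y with |y| ≤ 4.
  x = 4: f_y(4, y) = -10*y - 21; no integer root y with |y| ≤ 4.
Only singular point on the grid: (1, -3).
Classify: substitute x = 1 + u, y = -3 + v and expand: f = -3*u**3 + u**2*v - u**2 - 2*u*v**2 + v**2.
No constant or linear terms (consistent with a singular point). Quadratic part: -u**2 + v**2. Cubic part: -3*u**3 + u**2*v - 2*u*v**2.
The quadratic part v**2 - u**2 = (v − u)(v + u) splits into two distinct linear factors, so there are two distinct tangent lines y − -3 = ±(x − 1) — this is a node (ordinary double point).
Classification: node.


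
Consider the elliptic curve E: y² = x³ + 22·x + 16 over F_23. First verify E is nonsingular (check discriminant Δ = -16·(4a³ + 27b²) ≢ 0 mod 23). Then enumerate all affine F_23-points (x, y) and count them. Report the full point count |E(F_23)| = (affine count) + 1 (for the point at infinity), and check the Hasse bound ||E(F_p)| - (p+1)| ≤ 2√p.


Affine points = {(0, 4), (0, 19), (1, 4), (1, 19), (9, 0), (11, 5), (11, 18), (14, 3), (14, 20), (15, 8), (15, 15), (16, 5), (16, 18), (17, 6), (17, 17), (19, 5), (19, 18), (22, 4), (22, 19)}; affine count = 19; |E(F_23)| = 20.

Discriminant check: Δ ∝ 4a³ + 27b² = 4·22³ + 27·16² = 4·10648 + 27·256 ≡ 8 (mod 23). Nonzero ⇒ E is nonsingular.
For each x ∈ F_23, compute rhs = x³ + 22·x + 16 mod 23, then count y ∈ F_23 with y² ≡ rhs.
  x = 0: rhs = 16, matching y values: 4, 19 (2 points).
  x = 1: rhs = 16, matching y values: 4, 19 (2 points).
  x = 2: rhs = 22, matching y values: none (0 points).
  x = 3: rhs = 17, matching y values: none (0 points).
  x = 4: rhs = 7, matching y values: none (0 points).
  x = 5: rhs = 21, matching y values: none (0 points).
  x = 6: rhs = 19, matching y values: none (0 points).
  x = 7: rhs = 7, matching y values: none (0 points).
  x = 8: rhs = 14, matching y values: none (0 points).
  x = 9: rhs = 0, matching y values: 0 (1 points).
  x = 10: rhs = 17, matching y values: none (0 points).
  x = 11: rhs = 2, matching y values: 5, 18 (2 points).
  x = 12: rhs = 7, matching y values: none (0 points).
  x = 13: rhs = 15, matching y values: none (0 points).
  x = 14: rhs = 9, matching y values: 3, 20 (2 points).
  x = 15: rhs = 18, matching y values: 8, 15 (2 points).
  x = 16: rhs = 2, matching y values: 5, 18 (2 points).
  x = 17: rhs = 13, matching y values: 6, 17 (2 points).
  x = 18: rhs = 11, matching y values: none (0 points).
  x = 19: rhs = 2, matching y values: 5, 18 (2 points).
  x = 20: rhs = 15, matching y values: none (0 points).
  x = 21: rhs = 10, matching y values: none (0 points).
  x = 22: rhs = 16, matching y values: 4, 19 (2 points).
Total affine count: 19.
Full point count |E(F_23)| = 19 + 1 = 20.
Hasse bound: |20 − (23+1)| = |-4| = 4 ≤ 2√23 ≈ 9.5917 ✓.


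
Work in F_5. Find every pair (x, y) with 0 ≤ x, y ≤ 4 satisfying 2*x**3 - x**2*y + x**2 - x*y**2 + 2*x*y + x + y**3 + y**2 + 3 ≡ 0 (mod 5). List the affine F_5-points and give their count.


Affine F_5-points: {(0, 1), (0, 2), (1, 4), (2, 0), (2, 1), (3, 1), (4, 4)}; count = 7.

For each of the 25 pairs (x, y) ∈ F_5², evaluate f(x, y) mod 5. Record the zeros.
  x = 0: [0↦3, 1↦0, 2↦0, 3↦4, 4↦3]  zeros at y ∈ {1, 2}
  x = 1: [0↦2, 1↦4, 2↦2, 3↦2, 4↦0]  zeros at y ∈ {4}
  x = 2: [0↦0, 1↦0, 2↦4, 3↦3, 4↦3]  zeros at y ∈ {0, 1}
  x = 3: [0↦4, 1↦0, 2↦3, 3↦4, 4↦4]  zeros at y ∈ {1}
  x = 4: [0↦1, 1↦1, 2↦1, 3↦2, 4↦0]  zeros at y ∈ {4}
Collecting zeros: affine points = {(0, 1), (0, 2), (1, 4), (2, 0), (2, 1), (3, 1), (4, 4)}.
Total count |C(F_5)_aff| = 7.


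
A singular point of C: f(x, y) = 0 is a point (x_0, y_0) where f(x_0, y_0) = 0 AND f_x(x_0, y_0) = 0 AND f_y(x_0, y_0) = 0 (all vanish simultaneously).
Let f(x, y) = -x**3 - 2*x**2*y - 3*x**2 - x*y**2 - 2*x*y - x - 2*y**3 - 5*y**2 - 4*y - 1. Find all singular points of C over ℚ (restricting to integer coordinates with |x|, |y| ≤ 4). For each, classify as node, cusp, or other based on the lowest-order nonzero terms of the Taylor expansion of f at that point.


Singular points: {(0, -1)}; classification: node.

Compute partial derivatives:
  f_x = -3*x**2 - 4*x*y - 6*x - y**2 - 2*y - 1.
  f_y = -2*x**2 - 2*x*y - 2*x - 6*y**2 - 10*y - 4.
Scan x_0 ∈ {−4, ..., 4}. For each x_0, f_y(x_0, y) is a polynomial in y; find its integer roots y ∈ {−4, ..., 4}, then test f_x and f at those candidates.
  x = -4: f_y(-4, y) = -6*y**2 - 2*y - 28; no integer root y with |y| ≤ 4.
  x = -3: f_y(-3, y) = -6*y**2 - 4*y - 16; no integer root y with |y| ≤ 4.
  x = -2: f_y(-2, y) = -6*y**2 - 6*y - 8; no integer root y with |y| ≤ 4.
  x = -1: f_y(-1, y) = -6*y**2 - 8*y - 4; no integer root y with |y| ≤ 4.
  x = 0: f_y(0, y) = -6*y**2 - 10*y - 4; vanishes at y ∈ {-1}. (0, -1): f_x = 0, f = 0 — SINGULAR.
  x = 1: f_y(1, y) = -6*y**2 - 12*y - 8; no integer root y with |y| ≤ 4.
  x = 2: f_y(2, y) = -6*y**2 - 14*y - 16; no integer root y with |y| ≤ 4.
  x = 3: f_y(3, y) = -6*y**2 - 16*y - 28; no integer root y with |y| ≤ 4.
  x = 4: f_y(4, y) = -6*y**2 - 18*y - 44; no integer root y with |y| ≤ 4.
Only singular point on the grid: (0, -1).
Classify: substitute x = 0 + u, y = -1 + v and expand: f = -u**3 - 2*u**2*v - u**2 - u*v**2 - 2*v**3 + v**2.
No constant or linear terms (consistent with a singular point). Quadratic part: -u**2 + v**2. Cubic part: -u**3 - 2*u**2*v - u*v**2 - 2*v**3.
The quadratic part v**2 - u**2 = (v − u)(v + u) splits into two distinct linear factors, so there are two distinct tangent lines y − -1 = ±(x − 0) — this is a node (ordinary double point).
Classification: node.


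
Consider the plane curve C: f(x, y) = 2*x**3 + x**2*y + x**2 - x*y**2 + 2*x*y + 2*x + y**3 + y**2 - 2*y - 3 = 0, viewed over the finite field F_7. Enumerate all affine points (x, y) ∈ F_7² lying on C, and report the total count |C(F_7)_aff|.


Affine F_7-points: {(1, 4), (1, 6), (2, 0), (4, 2), (6, 5)}; count = 5.

For each of the 49 pairs (x, y) ∈ F_7², evaluate f(x, y) mod 7. Record the zeros.
  x = 0: [0↦4, 1↦4, 2↦5, 3↦6, 4↦6, 5↦4, 6↦6]  zeros at y ∈ ∅
  x = 1: [0↦2, 1↦4, 2↦5, 3↦4, 4↦0, 5↦6, 6↦0]  zeros at y ∈ {4, 6}
  x = 2: [0↦0, 1↦6, 2↦2, 3↦1, 4↦2, 5↦4, 6↦6]  zeros at y ∈ {0}
  x = 3: [0↦3, 1↦1, 2↦1, 3↦2, 4↦3, 5↦3, 6↦1]  zeros at y ∈ ∅
  x = 4: [0↦2, 1↦1, 2↦0, 3↦5, 4↦1, 5↦1, 6↦4]  zeros at y ∈ {2}
  x = 5: [0↦2, 1↦4, 2↦4, 3↦1, 4↦1, 5↦3, 6↦6]  zeros at y ∈ ∅
  x = 6: [0↦1, 1↦1, 2↦4, 3↦2, 4↦1, 5↦0, 6↦5]  zeros at y ∈ {5}
Collecting zeros: affine points = {(1, 4), (1, 6), (2, 0), (4, 2), (6, 5)}.
Total count |C(F_7)_aff| = 5.
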